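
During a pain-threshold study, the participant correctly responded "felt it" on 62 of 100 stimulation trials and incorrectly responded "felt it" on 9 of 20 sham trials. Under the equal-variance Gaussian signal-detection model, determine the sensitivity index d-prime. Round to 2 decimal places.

d-prime = 0.43

H = 62/100 = 0.6200
FA = 9/20 = 0.4500
z(H) = z(0.6200) = 0.3055
z(FA) = z(0.4500) = -0.1257
d' = z(H) − z(FA) = 0.3055 − (-0.1257) = 0.4312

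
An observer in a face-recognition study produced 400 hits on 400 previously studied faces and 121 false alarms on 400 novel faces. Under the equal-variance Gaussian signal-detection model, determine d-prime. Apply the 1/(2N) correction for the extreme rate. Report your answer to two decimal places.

d-prime = 3.54

The hit rate is 400/400 = 1, so apply the 1/(2N) correction: H → 1 − 1/(2·400) = 0.99875.
z(H) = z(0.99875) = 3.023
z(FA) = z(0.30250) = -0.517
d' = 3.023 − (-0.517) = 3.540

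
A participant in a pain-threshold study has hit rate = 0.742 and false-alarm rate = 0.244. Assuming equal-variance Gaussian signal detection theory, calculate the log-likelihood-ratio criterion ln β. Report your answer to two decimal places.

Φ⁻¹(H) = 0.650
Φ⁻¹(FA) = -0.693
ln β = −½·[z(H)² − z(FA)²] = −0.5 × (0.423 − 0.480) = 0.0285

ln β = 0.03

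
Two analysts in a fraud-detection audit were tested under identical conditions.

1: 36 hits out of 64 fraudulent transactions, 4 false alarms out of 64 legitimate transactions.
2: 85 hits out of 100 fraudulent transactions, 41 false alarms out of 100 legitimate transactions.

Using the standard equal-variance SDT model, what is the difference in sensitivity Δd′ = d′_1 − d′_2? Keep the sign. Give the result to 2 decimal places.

Δd′ = 0.43

1: z(0.5625) = 0.157, z(0.0625) = -1.534, d' = 1.691
2: z(0.8500) = 1.036, z(0.4100) = -0.228, d' = 1.264
Δd' = d'_1 − d'_2 = 1.691 − 1.264 = 0.427
1 has the higher sensitivity.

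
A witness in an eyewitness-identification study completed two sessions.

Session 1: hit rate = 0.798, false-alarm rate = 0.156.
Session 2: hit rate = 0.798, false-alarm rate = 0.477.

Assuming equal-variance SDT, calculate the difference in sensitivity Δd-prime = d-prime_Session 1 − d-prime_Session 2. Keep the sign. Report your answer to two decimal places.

Session 1: z(0.798) = 0.834, z(0.156) = -1.011, d' = 1.845
Session 2: z(0.798) = 0.834, z(0.477) = -0.058, d' = 0.892
Δd' = d'_Session 1 − d'_Session 2 = 1.845 − 0.892 = 0.953
Session 1 has the higher sensitivity.

Δd-prime = 0.95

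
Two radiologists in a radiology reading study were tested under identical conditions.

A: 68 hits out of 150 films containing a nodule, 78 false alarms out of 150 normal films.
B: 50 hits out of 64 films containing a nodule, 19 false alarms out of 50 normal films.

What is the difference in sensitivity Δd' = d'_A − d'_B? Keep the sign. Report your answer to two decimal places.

Δd' = -1.25

A: z(0.4533) = -0.117, z(0.5200) = 0.050, d' = -0.167
B: z(0.7812) = 0.776, z(0.3800) = -0.305, d' = 1.081
Δd' = d'_A − d'_B = -0.167 − 1.081 = -1.248
B has the higher sensitivity.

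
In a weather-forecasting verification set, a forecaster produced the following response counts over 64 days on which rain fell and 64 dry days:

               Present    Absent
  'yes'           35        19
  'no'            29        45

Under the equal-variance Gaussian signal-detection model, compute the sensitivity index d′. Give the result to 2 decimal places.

H = 35/64 = 0.5469
FA = 19/64 = 0.2969
z(0.5469) = 0.118, z(0.2969) = -0.533
d' = z(H) − z(FA) = 0.118 − (-0.533) = 0.651

d′ = 0.65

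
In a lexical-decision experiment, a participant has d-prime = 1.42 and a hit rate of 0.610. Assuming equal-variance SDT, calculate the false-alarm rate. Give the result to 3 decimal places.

false-alarm rate = 0.127

z(hit rate) = z(0.610) = 0.2793
z(FA) = z(H) − d' = 0.2793 − 1.42 = -1.1407
false-alarm rate = Φ(-1.1407) = 0.1270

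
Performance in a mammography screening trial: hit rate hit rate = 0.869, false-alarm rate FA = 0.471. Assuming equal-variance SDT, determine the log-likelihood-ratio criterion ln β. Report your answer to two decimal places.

ln β = -0.63

Φ⁻¹(H) = Φ⁻¹(0.869) = 1.122
Φ⁻¹(FA) = Φ⁻¹(0.471) = -0.073
ln β = −½·[z(H)² − z(FA)²] = −0.5 × (1.259 − 0.005) = -0.627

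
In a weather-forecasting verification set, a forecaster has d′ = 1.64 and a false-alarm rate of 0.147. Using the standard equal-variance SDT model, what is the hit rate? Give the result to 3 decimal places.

z(false-alarm rate) = z(0.147) = -1.0494
z(H) = z(FA) + d' = -1.0494 + 1.64 = 0.5906
hit rate = Φ(0.5906) = 0.7226

hit rate = 0.723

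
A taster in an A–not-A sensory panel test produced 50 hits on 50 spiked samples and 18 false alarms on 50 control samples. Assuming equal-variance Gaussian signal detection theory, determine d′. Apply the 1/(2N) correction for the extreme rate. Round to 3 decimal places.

The hit rate is 50/50 = 1, so apply the 1/(2N) correction: H → 1 − 1/(2·50) = 0.99000.
z(H) = z(0.99000) = 2.3263
z(FA) = z(0.36000) = -0.3585
d' = 2.3263 − (-0.3585) = 2.6848

d′ = 2.685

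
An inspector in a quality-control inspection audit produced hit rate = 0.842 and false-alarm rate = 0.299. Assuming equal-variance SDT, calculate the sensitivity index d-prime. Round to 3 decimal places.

d-prime = 1.530

Φ⁻¹(0.842) = 1.0027, Φ⁻¹(0.299) = -0.5273
d' = z(H) − z(FA) = 1.0027 − (-0.5273) = 1.5300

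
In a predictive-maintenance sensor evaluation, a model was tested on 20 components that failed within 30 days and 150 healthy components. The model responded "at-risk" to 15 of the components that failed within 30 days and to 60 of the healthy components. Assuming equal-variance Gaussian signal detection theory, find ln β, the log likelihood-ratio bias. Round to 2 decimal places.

H = 15/20 = 0.7500
FA = 60/150 = 0.4000
z(H) = 0.674
z(FA) = -0.253
ln β = −½·[z(H)² − z(FA)²] = −0.5 × (0.454 − 0.064) = -0.195

ln β = -0.20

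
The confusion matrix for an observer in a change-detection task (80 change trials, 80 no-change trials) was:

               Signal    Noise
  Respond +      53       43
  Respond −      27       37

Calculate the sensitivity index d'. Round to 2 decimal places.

d' = 0.33

H = 53/80 = 0.6625
FA = 43/80 = 0.5375
z(H) = z(0.6625) = 0.419
z(FA) = z(0.5375) = 0.094
d' = z(H) − z(FA) = 0.419 − 0.094 = 0.325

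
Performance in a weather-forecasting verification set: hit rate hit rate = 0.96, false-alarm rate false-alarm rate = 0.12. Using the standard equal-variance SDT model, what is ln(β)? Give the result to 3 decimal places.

ln β = -0.842

z(H) = z(0.96) = 1.7507
z(FA) = z(0.12) = -1.1750
ln β = −½·[z(H)² − z(FA)²] = −0.5 × (3.0650 − 1.3806) = -0.8422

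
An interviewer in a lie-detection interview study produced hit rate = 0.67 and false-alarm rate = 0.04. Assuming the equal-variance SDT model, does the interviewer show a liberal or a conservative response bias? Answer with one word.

conservative

z(H) = 0.440, z(FA) = -1.751
c = −½·(z(H) + z(FA)) = 0.6555
c > 0 → conservative criterion (biased toward responding “no”).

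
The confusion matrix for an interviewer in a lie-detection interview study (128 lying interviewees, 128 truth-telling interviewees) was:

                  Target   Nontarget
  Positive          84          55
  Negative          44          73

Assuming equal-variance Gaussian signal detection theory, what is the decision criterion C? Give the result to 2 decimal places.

C = -0.11

H = 84/128 = 0.6562
FA = 55/128 = 0.4297
z(0.6562) = 0.4021, z(0.4297) = -0.1771
c = −½·[z(H) + z(FA)] = −0.5 × (0.4021 + (-0.1771)) = -0.1125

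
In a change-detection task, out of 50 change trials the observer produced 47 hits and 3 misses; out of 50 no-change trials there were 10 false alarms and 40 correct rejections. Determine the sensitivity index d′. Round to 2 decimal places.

d′ = 2.40

H = 47/50 = 0.9400
FA = 10/50 = 0.2000
z(H) = 1.555
z(FA) = -0.842
d' = z(H) − z(FA) = 1.555 − (-0.842) = 2.397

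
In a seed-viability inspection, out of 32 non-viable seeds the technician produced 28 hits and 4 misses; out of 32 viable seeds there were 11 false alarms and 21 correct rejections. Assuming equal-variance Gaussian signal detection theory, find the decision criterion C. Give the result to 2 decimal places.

C = -0.37

H = 28/32 = 0.8750
FA = 11/32 = 0.3438
Φ⁻¹(H) = Φ⁻¹(0.8750) = 1.150
Φ⁻¹(FA) = Φ⁻¹(0.3438) = -0.402
c = −½·[z(H) + z(FA)] = −0.5 × (1.150 + (-0.402)) = -0.374
c < 0: the technician has a liberal response bias.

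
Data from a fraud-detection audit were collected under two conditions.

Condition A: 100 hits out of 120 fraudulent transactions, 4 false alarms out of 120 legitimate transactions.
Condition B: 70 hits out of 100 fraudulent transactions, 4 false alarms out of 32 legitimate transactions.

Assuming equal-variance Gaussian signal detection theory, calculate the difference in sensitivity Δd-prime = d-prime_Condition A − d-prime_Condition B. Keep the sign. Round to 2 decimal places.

Δd-prime = 1.13

Condition A: z(0.8333) = 0.967, z(0.0333) = -1.834, d' = 2.801
Condition B: z(0.7000) = 0.524, z(0.1250) = -1.150, d' = 1.674
Δd' = d'_Condition A − d'_Condition B = 2.801 − 1.674 = 1.127
Condition A has the higher sensitivity.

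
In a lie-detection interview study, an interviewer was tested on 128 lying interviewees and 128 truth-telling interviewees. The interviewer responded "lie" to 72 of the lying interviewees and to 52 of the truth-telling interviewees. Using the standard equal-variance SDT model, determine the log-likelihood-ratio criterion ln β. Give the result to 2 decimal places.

ln β = 0.02

H = 72/128 = 0.5625
FA = 52/128 = 0.4062
Φ⁻¹(H) = 0.157
Φ⁻¹(FA) = -0.237
ln β = −½·[z(H)² − z(FA)²] = −0.5 × (0.025 − 0.056) = 0.0155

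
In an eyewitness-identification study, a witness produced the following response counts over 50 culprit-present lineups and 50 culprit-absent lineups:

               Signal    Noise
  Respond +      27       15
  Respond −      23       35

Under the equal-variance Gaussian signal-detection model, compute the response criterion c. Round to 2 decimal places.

c = 0.21

H = 27/50 = 0.5400
FA = 15/50 = 0.3000
z(H) = z(0.5400) = 0.1004
z(FA) = z(0.3000) = -0.5244
c = −½·[z(H) + z(FA)] = −0.5 × (0.1004 + (-0.5244)) = 0.2120
c > 0: the witness has a conservative response bias.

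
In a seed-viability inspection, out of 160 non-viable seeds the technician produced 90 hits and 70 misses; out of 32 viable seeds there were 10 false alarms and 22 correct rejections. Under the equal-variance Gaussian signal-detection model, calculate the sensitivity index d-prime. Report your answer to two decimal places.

d-prime = 0.65

H = 90/160 = 0.5625
FA = 10/32 = 0.3125
Φ⁻¹(0.5625) = 0.1573, Φ⁻¹(0.3125) = -0.4888
d' = z(H) − z(FA) = 0.1573 − (-0.4888) = 0.6461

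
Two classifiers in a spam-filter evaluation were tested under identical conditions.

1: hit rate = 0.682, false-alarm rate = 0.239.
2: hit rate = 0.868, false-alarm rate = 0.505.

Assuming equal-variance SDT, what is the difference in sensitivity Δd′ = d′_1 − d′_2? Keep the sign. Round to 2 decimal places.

Δd′ = 0.08

1: z(0.682) = 0.473, z(0.239) = -0.710, d' = 1.183
2: z(0.868) = 1.117, z(0.505) = 0.013, d' = 1.104
Δd' = d'_1 − d'_2 = 1.183 − 1.104 = 0.079
1 has the higher sensitivity.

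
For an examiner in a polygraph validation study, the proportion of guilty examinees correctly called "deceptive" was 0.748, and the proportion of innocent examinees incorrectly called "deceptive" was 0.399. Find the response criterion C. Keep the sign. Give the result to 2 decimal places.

Φ⁻¹(H) = Φ⁻¹(0.748) = 0.6682
Φ⁻¹(FA) = Φ⁻¹(0.399) = -0.2559
c = −½·[z(H) + z(FA)] = −0.5 × (0.6682 + (-0.2559)) = -0.20615
c < 0: the examiner has a liberal response bias.

C = -0.21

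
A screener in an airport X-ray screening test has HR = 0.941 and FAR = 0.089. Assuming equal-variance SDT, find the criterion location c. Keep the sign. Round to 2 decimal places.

c = -0.11

Φ⁻¹(H) = Φ⁻¹(0.941) = 1.563
Φ⁻¹(FA) = Φ⁻¹(0.089) = -1.347
c = −½·[z(H) + z(FA)] = −0.5 × (1.563 + (-1.347)) = -0.108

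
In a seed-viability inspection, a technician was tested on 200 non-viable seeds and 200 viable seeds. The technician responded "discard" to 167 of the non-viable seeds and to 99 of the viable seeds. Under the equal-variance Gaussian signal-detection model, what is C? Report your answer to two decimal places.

C = -0.48

H = 167/200 = 0.8350
FA = 99/200 = 0.4950
z(0.8350) = 0.9741, z(0.4950) = -0.0125
c = −½·[z(H) + z(FA)] = −0.5 × (0.9741 + (-0.0125)) = -0.4808
c < 0: the technician has a liberal response bias.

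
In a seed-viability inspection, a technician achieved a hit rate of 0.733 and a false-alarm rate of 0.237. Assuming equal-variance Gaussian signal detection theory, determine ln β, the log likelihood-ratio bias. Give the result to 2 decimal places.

ln β = 0.06

z(0.733) = 0.622, z(0.237) = -0.716
ln β = −½·[z(H)² − z(FA)²] = −0.5 × (0.387 − 0.513) = 0.063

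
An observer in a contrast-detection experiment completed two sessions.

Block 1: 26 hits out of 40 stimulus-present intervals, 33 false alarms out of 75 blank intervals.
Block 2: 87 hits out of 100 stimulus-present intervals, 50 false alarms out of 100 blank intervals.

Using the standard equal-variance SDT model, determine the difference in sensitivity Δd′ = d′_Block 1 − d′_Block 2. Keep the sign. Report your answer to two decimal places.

Block 1: z(0.6500) = 0.385, z(0.4400) = -0.151, d' = 0.536
Block 2: z(0.8700) = 1.126, z(0.5000) = 0.000, d' = 1.126
Δd' = d'_Block 1 − d'_Block 2 = 0.536 − 1.126 = -0.590
Block 2 has the higher sensitivity.

Δd′ = -0.59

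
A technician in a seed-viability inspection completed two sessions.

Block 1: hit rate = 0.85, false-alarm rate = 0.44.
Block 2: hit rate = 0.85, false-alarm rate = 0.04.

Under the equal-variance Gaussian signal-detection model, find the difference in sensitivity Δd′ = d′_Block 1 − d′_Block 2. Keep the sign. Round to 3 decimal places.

Δd′ = -1.600

Block 1: z(0.85) = 1.0364, z(0.44) = -0.1510, d' = 1.1874
Block 2: z(0.85) = 1.0364, z(0.04) = -1.7507, d' = 2.7871
Δd' = d'_Block 1 − d'_Block 2 = 1.1874 − 2.7871 = -1.5997
Block 2 has the higher sensitivity.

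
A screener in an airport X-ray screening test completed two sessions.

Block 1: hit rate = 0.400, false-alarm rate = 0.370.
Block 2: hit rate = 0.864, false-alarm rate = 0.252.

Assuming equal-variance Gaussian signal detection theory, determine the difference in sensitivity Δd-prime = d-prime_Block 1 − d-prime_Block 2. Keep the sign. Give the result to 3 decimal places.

Δd-prime = -1.688

Block 1: z(0.400) = -0.2533, z(0.370) = -0.3319, d' = 0.0786
Block 2: z(0.864) = 1.0985, z(0.252) = -0.6682, d' = 1.7667
Δd' = d'_Block 1 − d'_Block 2 = 0.0786 − 1.7667 = -1.6881
Block 2 has the higher sensitivity.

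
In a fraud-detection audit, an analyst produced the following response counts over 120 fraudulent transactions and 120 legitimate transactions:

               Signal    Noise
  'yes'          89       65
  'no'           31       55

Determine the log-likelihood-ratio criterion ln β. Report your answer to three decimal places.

ln β = -0.205

H = 89/120 = 0.7417
FA = 65/120 = 0.5417
Φ⁻¹(0.7417) = 0.6486, Φ⁻¹(0.5417) = 0.1047
ln β = −½·[z(H)² − z(FA)²] = −0.5 × (0.4207 − 0.0110) = -0.20485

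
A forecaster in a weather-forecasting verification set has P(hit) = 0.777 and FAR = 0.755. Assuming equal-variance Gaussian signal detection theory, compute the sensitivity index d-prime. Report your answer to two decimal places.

z(H) = 0.762
z(FA) = 0.690
d' = z(H) − z(FA) = 0.762 − 0.690 = 0.072

d-prime = 0.07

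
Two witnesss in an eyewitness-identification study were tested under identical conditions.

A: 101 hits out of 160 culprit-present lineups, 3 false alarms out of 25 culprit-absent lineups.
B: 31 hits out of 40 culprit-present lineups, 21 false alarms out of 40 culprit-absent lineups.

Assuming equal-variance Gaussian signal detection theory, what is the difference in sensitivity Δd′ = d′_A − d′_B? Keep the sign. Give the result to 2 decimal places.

A: z(0.6312) = 0.335, z(0.1200) = -1.175, d' = 1.510
B: z(0.7750) = 0.755, z(0.5250) = 0.063, d' = 0.692
Δd' = d'_A − d'_B = 1.510 − 0.692 = 0.818
A has the higher sensitivity.

Δd′ = 0.82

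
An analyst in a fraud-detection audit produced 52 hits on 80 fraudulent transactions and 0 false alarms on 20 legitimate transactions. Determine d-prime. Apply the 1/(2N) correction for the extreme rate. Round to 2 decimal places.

d-prime = 2.35

The false-alarm rate is 0/20 = 0, so apply the 1/(2N) correction: FA → 1/(2·20) = 0.02500.
z(H) = z(0.65000) = 0.385
z(FA) = z(0.02500) = -1.960
d' = 0.385 − (-1.960) = 2.345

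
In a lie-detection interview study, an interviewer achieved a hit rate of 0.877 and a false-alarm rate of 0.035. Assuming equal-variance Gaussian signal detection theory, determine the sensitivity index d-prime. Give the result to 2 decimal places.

d-prime = 2.97

Φ⁻¹(H) = 1.1601
Φ⁻¹(FA) = -1.8119
d' = z(H) − z(FA) = 1.1601 − (-1.8119) = 2.9720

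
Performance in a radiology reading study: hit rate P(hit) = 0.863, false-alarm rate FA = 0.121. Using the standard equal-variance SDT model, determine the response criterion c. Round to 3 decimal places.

c = 0.038

z(H) = z(0.863) = 1.0939
z(FA) = z(0.121) = -1.1700
c = −½·[z(H) + z(FA)] = −0.5 × (1.0939 + (-1.1700)) = 0.03805
c > 0: the radiologist has a conservative response bias.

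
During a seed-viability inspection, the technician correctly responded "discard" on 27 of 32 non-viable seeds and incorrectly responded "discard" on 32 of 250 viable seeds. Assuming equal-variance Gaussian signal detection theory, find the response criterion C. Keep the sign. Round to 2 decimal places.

H = 27/32 = 0.8438
FA = 32/250 = 0.1280
Φ⁻¹(0.8438) = 1.010, Φ⁻¹(0.1280) = -1.136
c = −½·[z(H) + z(FA)] = −0.5 × (1.010 + (-1.136)) = 0.063
c > 0: the technician has a conservative response bias.

C = 0.06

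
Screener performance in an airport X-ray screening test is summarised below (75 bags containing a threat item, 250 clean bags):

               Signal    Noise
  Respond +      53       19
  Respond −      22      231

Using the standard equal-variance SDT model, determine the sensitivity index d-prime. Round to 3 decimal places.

H = 53/75 = 0.7067
FA = 19/250 = 0.0760
z(0.7067) = 0.5438, z(0.0760) = -1.4325
d' = z(H) − z(FA) = 0.5438 − (-1.4325) = 1.9763

d-prime = 1.976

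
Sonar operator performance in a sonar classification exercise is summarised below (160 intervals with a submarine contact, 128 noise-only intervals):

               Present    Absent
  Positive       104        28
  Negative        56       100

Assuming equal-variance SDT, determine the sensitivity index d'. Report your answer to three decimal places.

d' = 1.162

H = 104/160 = 0.6500
FA = 28/128 = 0.2188
z(H) = 0.3853
z(FA) = -0.7763
d' = z(H) − z(FA) = 0.3853 − (-0.7763) = 1.1616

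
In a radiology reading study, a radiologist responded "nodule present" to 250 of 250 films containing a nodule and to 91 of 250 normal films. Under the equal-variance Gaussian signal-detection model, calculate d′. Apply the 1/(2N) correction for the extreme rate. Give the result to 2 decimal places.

d′ = 3.23

The hit rate is 250/250 = 1, so apply the 1/(2N) correction: H → 1 − 1/(2·250) = 0.99800.
z(H) = z(0.99800) = 2.878
z(FA) = z(0.36400) = -0.348
d' = 2.878 − (-0.348) = 3.226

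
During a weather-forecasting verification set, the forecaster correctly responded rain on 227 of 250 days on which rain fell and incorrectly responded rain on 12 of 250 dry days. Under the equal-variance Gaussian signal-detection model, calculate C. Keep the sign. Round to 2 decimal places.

H = 227/250 = 0.9080
FA = 12/250 = 0.0480
z(H) = z(0.9080) = 1.3285
z(FA) = z(0.0480) = -1.6646
c = −½·[z(H) + z(FA)] = −0.5 × (1.3285 + (-1.6646)) = 0.16805
c > 0: the forecaster has a conservative response bias.

C = 0.17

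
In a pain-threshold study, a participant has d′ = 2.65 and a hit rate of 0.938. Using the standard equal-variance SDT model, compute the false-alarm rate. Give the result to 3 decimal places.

false-alarm rate = 0.133

z(hit rate) = z(0.938) = 1.5382
z(FA) = z(H) − d' = 1.5382 − 2.65 = -1.1118
false-alarm rate = Φ(-1.1118) = 0.1331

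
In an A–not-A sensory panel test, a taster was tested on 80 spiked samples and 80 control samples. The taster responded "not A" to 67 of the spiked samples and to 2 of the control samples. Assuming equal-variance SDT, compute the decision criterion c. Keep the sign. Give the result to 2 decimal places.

H = 67/80 = 0.8375
FA = 2/80 = 0.0250
Φ⁻¹(H) = Φ⁻¹(0.8375) = 0.984
Φ⁻¹(FA) = Φ⁻¹(0.0250) = -1.960
c = −½·[z(H) + z(FA)] = −0.5 × (0.984 + (-1.960)) = 0.488

c = 0.49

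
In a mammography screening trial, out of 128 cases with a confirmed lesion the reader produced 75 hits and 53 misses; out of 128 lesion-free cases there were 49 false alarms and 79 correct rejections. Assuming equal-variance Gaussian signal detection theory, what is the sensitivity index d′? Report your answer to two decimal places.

d′ = 0.52

H = 75/128 = 0.5859
FA = 49/128 = 0.3828
z(0.5859) = 0.2170, z(0.3828) = -0.2981
d' = z(H) − z(FA) = 0.2170 − (-0.2981) = 0.5151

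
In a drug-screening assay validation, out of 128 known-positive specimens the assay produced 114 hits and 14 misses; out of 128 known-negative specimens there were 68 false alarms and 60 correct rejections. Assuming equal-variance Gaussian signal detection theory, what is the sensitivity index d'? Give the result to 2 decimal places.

H = 114/128 = 0.8906
FA = 68/128 = 0.5312
z(H) = z(0.8906) = 1.230
z(FA) = z(0.5312) = 0.078
d' = z(H) − z(FA) = 1.230 − 0.078 = 1.152

d' = 1.15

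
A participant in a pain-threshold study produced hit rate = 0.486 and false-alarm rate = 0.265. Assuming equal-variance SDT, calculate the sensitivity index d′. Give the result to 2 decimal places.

Φ⁻¹(H) = Φ⁻¹(0.486) = -0.0351
Φ⁻¹(FA) = Φ⁻¹(0.265) = -0.6280
d' = z(H) − z(FA) = -0.0351 − (-0.6280) = 0.5929

d′ = 0.59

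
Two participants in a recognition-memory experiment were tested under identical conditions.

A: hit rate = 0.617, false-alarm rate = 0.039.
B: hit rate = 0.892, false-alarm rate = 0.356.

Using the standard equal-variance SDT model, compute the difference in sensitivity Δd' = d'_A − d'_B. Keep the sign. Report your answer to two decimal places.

Δd' = 0.45

A: z(0.617) = 0.298, z(0.039) = -1.762, d' = 2.060
B: z(0.892) = 1.237, z(0.356) = -0.369, d' = 1.606
Δd' = d'_A − d'_B = 2.060 − 1.606 = 0.454
A has the higher sensitivity.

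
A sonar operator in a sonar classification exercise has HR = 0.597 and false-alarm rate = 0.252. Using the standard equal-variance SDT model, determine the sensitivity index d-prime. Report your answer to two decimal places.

Φ⁻¹(H) = Φ⁻¹(0.597) = 0.246
Φ⁻¹(FA) = Φ⁻¹(0.252) = -0.668
d' = z(H) − z(FA) = 0.246 − (-0.668) = 0.914

d-prime = 0.91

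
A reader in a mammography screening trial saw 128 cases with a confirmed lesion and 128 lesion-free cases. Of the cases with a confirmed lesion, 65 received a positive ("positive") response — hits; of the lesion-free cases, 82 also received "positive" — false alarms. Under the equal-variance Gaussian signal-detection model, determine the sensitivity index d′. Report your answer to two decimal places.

d′ = -0.34

H = 65/128 = 0.5078
FA = 82/128 = 0.6406
Φ⁻¹(0.5078) = 0.020, Φ⁻¹(0.6406) = 0.360
d' = z(H) − z(FA) = 0.020 − 0.360 = -0.340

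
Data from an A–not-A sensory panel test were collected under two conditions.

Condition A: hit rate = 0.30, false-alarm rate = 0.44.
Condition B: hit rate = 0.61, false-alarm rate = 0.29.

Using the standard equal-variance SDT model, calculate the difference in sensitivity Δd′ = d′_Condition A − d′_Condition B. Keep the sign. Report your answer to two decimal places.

Condition A: z(0.30) = -0.524, z(0.44) = -0.151, d' = -0.373
Condition B: z(0.61) = 0.279, z(0.29) = -0.553, d' = 0.832
Δd' = d'_Condition A − d'_Condition B = -0.373 − 0.832 = -1.205
Condition B has the higher sensitivity.

Δd′ = -1.21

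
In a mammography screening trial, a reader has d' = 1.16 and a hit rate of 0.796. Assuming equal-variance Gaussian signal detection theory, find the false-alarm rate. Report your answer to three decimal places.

z(hit rate) = z(0.796) = 0.8274
z(FA) = z(H) − d' = 0.8274 − 1.16 = -0.3326
false-alarm rate = Φ(-0.3326) = 0.3697

false-alarm rate = 0.370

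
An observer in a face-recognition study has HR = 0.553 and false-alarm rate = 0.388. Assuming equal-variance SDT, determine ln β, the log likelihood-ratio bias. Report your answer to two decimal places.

Φ⁻¹(H) = Φ⁻¹(0.553) = 0.133
Φ⁻¹(FA) = Φ⁻¹(0.388) = -0.285
ln β = −½·[z(H)² − z(FA)²] = −0.5 × (0.018 − 0.081) = 0.0315

ln β = 0.03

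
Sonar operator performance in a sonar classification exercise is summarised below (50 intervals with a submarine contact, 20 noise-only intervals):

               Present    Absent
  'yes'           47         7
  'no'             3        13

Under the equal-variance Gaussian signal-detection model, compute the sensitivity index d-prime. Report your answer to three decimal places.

d-prime = 1.940

H = 47/50 = 0.9400
FA = 7/20 = 0.3500
z(H) = z(0.9400) = 1.5548
z(FA) = z(0.3500) = -0.3853
d' = z(H) − z(FA) = 1.5548 − (-0.3853) = 1.9401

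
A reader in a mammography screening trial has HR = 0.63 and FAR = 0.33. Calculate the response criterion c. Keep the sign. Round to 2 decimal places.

c = 0.05

z(H) = 0.332
z(FA) = -0.440
c = −½·[z(H) + z(FA)] = −0.5 × (0.332 + (-0.440)) = 0.054
c > 0: the reader has a conservative response bias.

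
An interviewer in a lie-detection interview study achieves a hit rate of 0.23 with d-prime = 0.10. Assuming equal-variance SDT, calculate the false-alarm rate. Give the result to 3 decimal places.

z(hit rate) = z(0.23) = -0.7388
z(FA) = z(H) − d' = -0.7388 − 0.10 = -0.8388
false-alarm rate = Φ(-0.8388) = 0.2008

false-alarm rate = 0.201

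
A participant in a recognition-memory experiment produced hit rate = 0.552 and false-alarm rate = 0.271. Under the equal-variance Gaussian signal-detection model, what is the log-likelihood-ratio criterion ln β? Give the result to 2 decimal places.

ln β = 0.18

z(H) = z(0.552) = 0.131
z(FA) = z(0.271) = -0.610
ln β = −½·[z(H)² − z(FA)²] = −0.5 × (0.017 − 0.372) = 0.1775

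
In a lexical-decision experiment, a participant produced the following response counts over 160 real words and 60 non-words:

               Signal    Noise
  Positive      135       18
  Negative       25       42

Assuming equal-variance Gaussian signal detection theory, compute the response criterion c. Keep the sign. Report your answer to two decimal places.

H = 135/160 = 0.8438
FA = 18/60 = 0.3000
z(0.8438) = 1.0102, z(0.3000) = -0.5244
c = −½·[z(H) + z(FA)] = −0.5 × (1.0102 + (-0.5244)) = -0.2429
c < 0: the participant has a liberal response bias.

c = -0.24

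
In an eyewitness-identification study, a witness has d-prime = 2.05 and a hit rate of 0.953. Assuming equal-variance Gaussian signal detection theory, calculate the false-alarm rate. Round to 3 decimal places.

z(hit rate) = z(0.953) = 1.6747
z(FA) = z(H) − d' = 1.6747 − 2.05 = -0.3753
false-alarm rate = Φ(-0.3753) = 0.3537

false-alarm rate = 0.354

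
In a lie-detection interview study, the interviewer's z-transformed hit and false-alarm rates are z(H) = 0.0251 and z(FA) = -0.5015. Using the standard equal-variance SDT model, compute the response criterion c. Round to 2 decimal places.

c = −½·[z(H) + z(FA)] = −½·(0.0251 + (-0.5015)) = 0.2382

c = 0.24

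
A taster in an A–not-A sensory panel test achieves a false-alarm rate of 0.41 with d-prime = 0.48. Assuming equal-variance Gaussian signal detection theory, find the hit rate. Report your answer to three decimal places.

z(false-alarm rate) = z(0.41) = -0.2275
z(H) = z(FA) + d' = -0.2275 + 0.48 = 0.2525
hit rate = Φ(0.2525) = 0.5997

hit rate = 0.600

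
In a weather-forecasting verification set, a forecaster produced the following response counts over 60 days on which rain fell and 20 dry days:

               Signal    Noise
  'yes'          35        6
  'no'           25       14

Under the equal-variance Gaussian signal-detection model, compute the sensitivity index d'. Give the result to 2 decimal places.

H = 35/60 = 0.5833
FA = 6/20 = 0.3000
z(H) = z(0.5833) = 0.210
z(FA) = z(0.3000) = -0.524
d' = z(H) − z(FA) = 0.210 − (-0.524) = 0.734

d' = 0.73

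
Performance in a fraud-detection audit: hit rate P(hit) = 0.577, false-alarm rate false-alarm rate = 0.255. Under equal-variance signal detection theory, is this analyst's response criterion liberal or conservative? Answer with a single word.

z(H) = 0.194, z(FA) = -0.659
c = −½·(z(H) + z(FA)) = 0.2325
c > 0 → conservative criterion (biased toward responding “no”).

conservative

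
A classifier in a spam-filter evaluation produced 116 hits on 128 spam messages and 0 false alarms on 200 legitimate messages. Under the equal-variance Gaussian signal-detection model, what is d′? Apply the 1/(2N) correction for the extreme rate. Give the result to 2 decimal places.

d′ = 4.13

The false-alarm rate is 0/200 = 0, so apply the 1/(2N) correction: FA → 1/(2·200) = 0.00250.
z(H) = z(0.90625) = 1.318
z(FA) = z(0.00250) = -2.807
d' = 1.318 − (-2.807) = 4.125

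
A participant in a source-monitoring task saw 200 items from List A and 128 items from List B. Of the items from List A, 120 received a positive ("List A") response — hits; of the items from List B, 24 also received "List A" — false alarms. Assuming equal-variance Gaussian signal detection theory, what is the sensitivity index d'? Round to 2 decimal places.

d' = 1.14

H = 120/200 = 0.6000
FA = 24/128 = 0.1875
z(0.6000) = 0.253, z(0.1875) = -0.887
d' = z(H) − z(FA) = 0.253 − (-0.887) = 1.140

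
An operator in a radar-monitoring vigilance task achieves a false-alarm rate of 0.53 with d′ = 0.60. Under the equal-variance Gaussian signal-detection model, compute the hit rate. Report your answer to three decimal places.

hit rate = 0.750

z(false-alarm rate) = z(0.53) = 0.0753
z(H) = z(FA) + d' = 0.0753 + 0.60 = 0.6753
hit rate = Φ(0.6753) = 0.7503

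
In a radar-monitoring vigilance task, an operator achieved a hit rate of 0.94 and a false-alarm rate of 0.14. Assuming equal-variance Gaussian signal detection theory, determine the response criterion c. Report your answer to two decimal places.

c = -0.24

z(H) = z(0.94) = 1.555
z(FA) = z(0.14) = -1.080
c = −½·[z(H) + z(FA)] = −0.5 × (1.555 + (-1.080)) = -0.2375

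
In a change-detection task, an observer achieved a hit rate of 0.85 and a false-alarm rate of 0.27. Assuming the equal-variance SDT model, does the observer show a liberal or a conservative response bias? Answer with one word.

z(H) = 1.036, z(FA) = -0.613
c = −½·(z(H) + z(FA)) = -0.2115
c < 0 → liberal criterion (biased toward responding “yes”).

liberal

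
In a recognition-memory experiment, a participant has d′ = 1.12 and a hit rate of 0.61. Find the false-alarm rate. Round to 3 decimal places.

false-alarm rate = 0.200

z(hit rate) = z(0.61) = 0.2793
z(FA) = z(H) − d' = 0.2793 − 1.12 = -0.8407
false-alarm rate = Φ(-0.8407) = 0.2003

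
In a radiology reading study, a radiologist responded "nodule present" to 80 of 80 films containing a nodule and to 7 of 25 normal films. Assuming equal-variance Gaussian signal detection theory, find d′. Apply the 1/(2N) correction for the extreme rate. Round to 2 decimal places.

d′ = 3.08

The hit rate is 80/80 = 1, so apply the 1/(2N) correction: H → 1 − 1/(2·80) = 0.99375.
z(H) = z(0.99375) = 2.498
z(FA) = z(0.28000) = -0.583
d' = 2.498 − (-0.583) = 3.081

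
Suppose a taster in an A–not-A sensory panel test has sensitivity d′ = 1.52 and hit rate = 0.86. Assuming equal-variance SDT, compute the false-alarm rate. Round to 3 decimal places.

z(hit rate) = z(0.86) = 1.0803
z(FA) = z(H) − d' = 1.0803 − 1.52 = -0.4397
false-alarm rate = Φ(-0.4397) = 0.3301

false-alarm rate = 0.330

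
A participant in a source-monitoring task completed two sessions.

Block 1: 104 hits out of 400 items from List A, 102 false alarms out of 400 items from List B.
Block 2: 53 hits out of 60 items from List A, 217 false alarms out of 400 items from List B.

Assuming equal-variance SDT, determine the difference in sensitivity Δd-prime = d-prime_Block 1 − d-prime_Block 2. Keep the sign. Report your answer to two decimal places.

Block 1: z(0.2600) = -0.643, z(0.2550) = -0.659, d' = 0.016
Block 2: z(0.8833) = 1.192, z(0.5425) = 0.107, d' = 1.085
Δd' = d'_Block 1 − d'_Block 2 = 0.016 − 1.085 = -1.069
Block 2 has the higher sensitivity.

Δd-prime = -1.07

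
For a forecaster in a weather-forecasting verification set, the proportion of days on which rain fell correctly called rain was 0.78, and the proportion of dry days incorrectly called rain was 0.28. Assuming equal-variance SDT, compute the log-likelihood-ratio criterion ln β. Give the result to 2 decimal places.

ln β = -0.13

Φ⁻¹(0.78) = 0.772, Φ⁻¹(0.28) = -0.583
ln β = −½·[z(H)² − z(FA)²] = −0.5 × (0.596 − 0.340) = -0.128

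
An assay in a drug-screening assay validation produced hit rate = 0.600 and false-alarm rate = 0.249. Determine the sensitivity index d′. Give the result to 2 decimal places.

d′ = 0.93

z(H) = z(0.600) = 0.253
z(FA) = z(0.249) = -0.678
d' = z(H) − z(FA) = 0.253 − (-0.678) = 0.931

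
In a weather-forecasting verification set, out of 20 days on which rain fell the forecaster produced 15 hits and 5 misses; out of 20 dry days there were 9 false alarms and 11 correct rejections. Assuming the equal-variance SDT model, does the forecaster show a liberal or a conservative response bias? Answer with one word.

z(H) = 0.674, z(FA) = -0.126
c = −½·(z(H) + z(FA)) = -0.274
c < 0 → liberal criterion (biased toward responding “yes”).

liberal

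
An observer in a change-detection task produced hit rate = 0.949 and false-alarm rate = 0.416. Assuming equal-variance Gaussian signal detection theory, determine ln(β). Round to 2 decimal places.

z(H) = 1.635
z(FA) = -0.212
ln β = −½·[z(H)² − z(FA)²] = −0.5 × (2.673 − 0.045) = -1.314

ln β = -1.31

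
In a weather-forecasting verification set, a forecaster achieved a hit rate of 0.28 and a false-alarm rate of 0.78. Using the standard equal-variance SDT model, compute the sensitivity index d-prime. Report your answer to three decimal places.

d-prime = -1.355

z(H) = -0.5828
z(FA) = 0.7722
d' = z(H) − z(FA) = -0.5828 − 0.7722 = -1.3550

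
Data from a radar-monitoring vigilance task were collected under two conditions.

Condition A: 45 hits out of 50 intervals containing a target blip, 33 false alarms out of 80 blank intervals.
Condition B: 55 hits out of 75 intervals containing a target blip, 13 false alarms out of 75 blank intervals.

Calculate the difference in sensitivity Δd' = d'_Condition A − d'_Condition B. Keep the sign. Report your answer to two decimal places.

Condition A: z(0.9000) = 1.282, z(0.4125) = -0.221, d' = 1.503
Condition B: z(0.7333) = 0.623, z(0.1733) = -0.941, d' = 1.564
Δd' = d'_Condition A − d'_Condition B = 1.503 − 1.564 = -0.061
Condition B has the higher sensitivity.

Δd' = -0.06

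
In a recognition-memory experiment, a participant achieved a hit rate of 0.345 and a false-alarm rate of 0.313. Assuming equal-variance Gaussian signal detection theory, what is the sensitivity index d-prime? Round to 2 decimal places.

d-prime = 0.09

Φ⁻¹(H) = Φ⁻¹(0.345) = -0.399
Φ⁻¹(FA) = Φ⁻¹(0.313) = -0.487
d' = z(H) − z(FA) = -0.399 − (-0.487) = 0.088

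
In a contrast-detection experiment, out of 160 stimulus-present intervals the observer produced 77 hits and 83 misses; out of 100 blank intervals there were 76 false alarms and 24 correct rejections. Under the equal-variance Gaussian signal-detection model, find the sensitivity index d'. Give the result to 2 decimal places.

H = 77/160 = 0.4813
FA = 76/100 = 0.7600
Φ⁻¹(H) = Φ⁻¹(0.4813) = -0.0469
Φ⁻¹(FA) = Φ⁻¹(0.7600) = 0.7063
d' = z(H) − z(FA) = -0.0469 − 0.7063 = -0.7532

d' = -0.75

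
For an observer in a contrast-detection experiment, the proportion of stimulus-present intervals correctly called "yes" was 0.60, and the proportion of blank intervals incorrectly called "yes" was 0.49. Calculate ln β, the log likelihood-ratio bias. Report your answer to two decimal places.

Φ⁻¹(H) = Φ⁻¹(0.60) = 0.253
Φ⁻¹(FA) = Φ⁻¹(0.49) = -0.025
ln β = −½·[z(H)² − z(FA)²] = −0.5 × (0.064 − 0.001) = -0.0315

ln β = -0.03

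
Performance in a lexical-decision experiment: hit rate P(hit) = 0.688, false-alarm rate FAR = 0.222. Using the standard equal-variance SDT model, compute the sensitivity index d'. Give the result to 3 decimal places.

d' = 1.256

z(0.688) = 0.4902, z(0.222) = -0.7655
d' = z(H) − z(FA) = 0.4902 − (-0.7655) = 1.2557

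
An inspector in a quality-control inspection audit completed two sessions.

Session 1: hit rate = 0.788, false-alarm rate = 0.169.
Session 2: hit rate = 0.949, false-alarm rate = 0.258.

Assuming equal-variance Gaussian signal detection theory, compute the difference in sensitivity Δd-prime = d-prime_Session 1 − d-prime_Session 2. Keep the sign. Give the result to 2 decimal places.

Session 1: z(0.788) = 0.800, z(0.169) = -0.958, d' = 1.758
Session 2: z(0.949) = 1.635, z(0.258) = -0.650, d' = 2.285
Δd' = d'_Session 1 − d'_Session 2 = 1.758 − 2.285 = -0.527
Session 2 has the higher sensitivity.

Δd-prime = -0.53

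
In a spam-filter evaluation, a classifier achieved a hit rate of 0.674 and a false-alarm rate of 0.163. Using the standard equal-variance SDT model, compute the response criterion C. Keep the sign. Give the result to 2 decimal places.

z(H) = z(0.674) = 0.451
z(FA) = z(0.163) = -0.982
c = −½·[z(H) + z(FA)] = −0.5 × (0.451 + (-0.982)) = 0.2655
c > 0: the classifier has a conservative response bias.

C = 0.27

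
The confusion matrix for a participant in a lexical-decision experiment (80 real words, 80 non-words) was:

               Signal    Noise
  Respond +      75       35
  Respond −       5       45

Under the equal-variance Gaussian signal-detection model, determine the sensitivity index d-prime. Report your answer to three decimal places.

d-prime = 1.691

H = 75/80 = 0.9375
FA = 35/80 = 0.4375
z(H) = z(0.9375) = 1.5341
z(FA) = z(0.4375) = -0.1573
d' = z(H) − z(FA) = 1.5341 − (-0.1573) = 1.6914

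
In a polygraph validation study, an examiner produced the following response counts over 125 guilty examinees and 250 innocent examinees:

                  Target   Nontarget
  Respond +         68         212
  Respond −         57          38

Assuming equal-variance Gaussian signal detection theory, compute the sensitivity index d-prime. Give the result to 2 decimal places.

H = 68/125 = 0.5440
FA = 212/250 = 0.8480
z(H) = 0.111
z(FA) = 1.028
d' = z(H) − z(FA) = 0.111 − 1.028 = -0.917

d-prime = -0.92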